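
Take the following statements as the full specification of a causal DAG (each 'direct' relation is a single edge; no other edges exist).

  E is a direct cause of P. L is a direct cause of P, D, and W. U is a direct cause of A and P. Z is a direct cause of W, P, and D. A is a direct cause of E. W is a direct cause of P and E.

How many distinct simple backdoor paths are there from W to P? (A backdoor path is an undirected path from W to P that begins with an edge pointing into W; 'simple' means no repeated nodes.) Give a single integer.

A backdoor path from W to P is any simple undirected path whose first edge points into W (i.e. leaves W via a parent).
Parents of W: {L, Z}.
Enumerating:
  P1: W <- L -> D <- Z -> P
  P2: W <- L -> P
  P3: W <- Z -> D <- L -> P
  P4: W <- Z -> P
That exhausts the simple backdoor paths. Count: 4.

4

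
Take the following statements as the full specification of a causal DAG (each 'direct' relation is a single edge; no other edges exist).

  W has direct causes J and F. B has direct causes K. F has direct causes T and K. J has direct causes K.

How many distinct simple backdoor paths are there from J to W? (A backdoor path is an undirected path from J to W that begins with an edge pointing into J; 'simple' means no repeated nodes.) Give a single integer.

A backdoor path from J to W is any simple undirected path whose first edge points into J (i.e. leaves J via a parent).
Parents of J: {K}.
Enumerating:
  P1: J <- K -> F -> W
That exhausts the simple backdoor paths. Count: 1.

1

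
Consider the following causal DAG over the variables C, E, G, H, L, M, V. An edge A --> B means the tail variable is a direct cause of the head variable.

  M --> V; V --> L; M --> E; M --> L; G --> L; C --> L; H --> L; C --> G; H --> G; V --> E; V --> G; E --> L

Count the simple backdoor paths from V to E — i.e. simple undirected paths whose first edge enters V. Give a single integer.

2

A backdoor path from V to E is any simple undirected path whose first edge points into V (i.e. leaves V via a parent).
Parents of V: {M}.
Enumerating:
  P1: V <- M -> E
  P2: V <- M -> L <- E
That exhausts the simple backdoor paths. Count: 2.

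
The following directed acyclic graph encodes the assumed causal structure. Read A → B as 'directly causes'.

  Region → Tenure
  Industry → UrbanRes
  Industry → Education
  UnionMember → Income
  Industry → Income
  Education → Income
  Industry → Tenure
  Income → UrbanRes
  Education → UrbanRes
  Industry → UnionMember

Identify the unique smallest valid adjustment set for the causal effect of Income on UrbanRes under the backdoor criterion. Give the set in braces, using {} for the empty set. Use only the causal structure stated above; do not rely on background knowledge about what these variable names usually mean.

Variables eligible for adjustment (non-descendants of Income, excluding Income and UrbanRes): {Education, Industry, Region, Tenure, UnionMember}.
Backdoor paths from Income to UrbanRes:
  P1: Income <- Industry -> Education -> UrbanRes
  P2: Income <- Industry -> UrbanRes
  P3: Income <- Education <- Industry -> UrbanRes
  P4: Income <- Education -> UrbanRes
  P5: Income <- UnionMember <- Industry -> Education -> UrbanRes
  P6: Income <- UnionMember <- Industry -> UrbanRes
The empty set is not sufficient: P1 (Income <- Industry -> Education -> UrbanRes) has no collider blocking it and no conditioned non-collider, so it is open.
Try {Education, Industry}:
  P1: blocked at fork node Industry ∈ conditioning set.
  P2: blocked at fork node Industry ∈ conditioning set.
  P3: blocked at chain node Education ∈ conditioning set.
  P4: blocked at fork node Education ∈ conditioning set.
  P5: blocked at fork node Industry ∈ conditioning set.
  P6: blocked at fork node Industry ∈ conditioning set.
{Education, Industry} contains no descendant of Income and blocks every backdoor path.
Every element of {Education, Industry} is needed (dropping Education leaves P4 open; dropping Industry leaves P2 open), so no proper subset is valid.
Among all size-2 subsets of the eligible variables, only {Education, Industry} blocks every backdoor path, so it is the unique smallest valid adjustment set.

{Education, Industry}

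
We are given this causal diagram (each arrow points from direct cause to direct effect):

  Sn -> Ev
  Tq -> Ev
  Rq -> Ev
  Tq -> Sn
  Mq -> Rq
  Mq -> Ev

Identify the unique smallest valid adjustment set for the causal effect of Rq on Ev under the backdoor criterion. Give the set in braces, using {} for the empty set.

Variables eligible for adjustment (non-descendants of Rq, excluding Rq and Ev): {Mq, Sn, Tq}.
Backdoor paths from Rq to Ev:
  P1: Rq <- Mq -> Ev
The empty set is not sufficient: P1 (Rq <- Mq -> Ev) has no collider blocking it and no conditioned non-collider, so it is open.
Try {Mq}:
  P1: blocked at fork node Mq ∈ conditioning set.
{Mq} contains no descendant of Rq and blocks every backdoor path.
No other singleton works — e.g. {Tq} leaves P1 open — so {Mq} is the unique smallest valid adjustment set.

{Mq}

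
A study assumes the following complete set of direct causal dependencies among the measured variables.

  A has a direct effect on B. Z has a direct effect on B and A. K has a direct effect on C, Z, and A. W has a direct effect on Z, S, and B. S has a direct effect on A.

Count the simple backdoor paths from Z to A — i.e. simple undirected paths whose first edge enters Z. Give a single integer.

3

A backdoor path from Z to A is any simple undirected path whose first edge points into Z (i.e. leaves Z via a parent).
Parents of Z: {K, W}.
Enumerating:
  P1: Z <- K -> A
  P2: Z <- W -> S -> A
  P3: Z <- W -> B <- A
That exhausts the simple backdoor paths. Count: 3.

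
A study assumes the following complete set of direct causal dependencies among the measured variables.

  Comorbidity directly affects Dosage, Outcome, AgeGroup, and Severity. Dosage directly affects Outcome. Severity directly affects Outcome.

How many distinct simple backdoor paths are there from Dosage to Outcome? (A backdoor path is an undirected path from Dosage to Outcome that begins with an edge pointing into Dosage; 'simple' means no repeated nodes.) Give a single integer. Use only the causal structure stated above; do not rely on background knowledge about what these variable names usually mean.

2

A backdoor path from Dosage to Outcome is any simple undirected path whose first edge points into Dosage (i.e. leaves Dosage via a parent).
Parents of Dosage: {Comorbidity}.
Enumerating:
  P1: Dosage <- Comorbidity -> Severity -> Outcome
  P2: Dosage <- Comorbidity -> Outcome
That exhausts the simple backdoor paths. Count: 2.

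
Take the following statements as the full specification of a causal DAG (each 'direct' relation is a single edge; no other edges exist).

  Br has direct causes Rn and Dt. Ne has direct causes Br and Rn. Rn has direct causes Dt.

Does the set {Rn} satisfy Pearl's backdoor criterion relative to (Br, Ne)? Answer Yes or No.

Backdoor paths from Br to Ne (paths whose first edge points into Br):
  P1: Br <- Dt -> Rn -> Ne
  P2: Br <- Rn -> Ne
Condition 1 (no descendant of Br in the set): holds — descendants of Br are {Ne}; none are in {Rn}.
Condition 2 (every backdoor path blocked by {Rn}):
  P1: blocked at chain node Rn ∈ conditioning set.
  P2: blocked at fork node Rn ∈ conditioning set.
{Rn} satisfies the backdoor criterion.

Yes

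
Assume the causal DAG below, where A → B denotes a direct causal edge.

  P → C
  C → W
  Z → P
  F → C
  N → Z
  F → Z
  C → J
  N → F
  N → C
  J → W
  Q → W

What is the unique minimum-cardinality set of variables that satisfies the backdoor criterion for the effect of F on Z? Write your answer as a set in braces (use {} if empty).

{N}

Variables eligible for adjustment (non-descendants of F, excluding F and Z): {N, Q}.
Backdoor paths from F to Z:
  P1: F <- N -> Z
  P2: F <- N -> C <- P <- Z
The empty set is not sufficient: P1 (F <- N -> Z) has no collider blocking it and no conditioned non-collider, so it is open.
Try {N}:
  P1: blocked at fork node N ∈ conditioning set.
  P2: blocked at fork node N ∈ conditioning set.
{N} contains no descendant of F and blocks every backdoor path.
No other singleton works — e.g. {Q} leaves P1 open — so {N} is the unique smallest valid adjustment set.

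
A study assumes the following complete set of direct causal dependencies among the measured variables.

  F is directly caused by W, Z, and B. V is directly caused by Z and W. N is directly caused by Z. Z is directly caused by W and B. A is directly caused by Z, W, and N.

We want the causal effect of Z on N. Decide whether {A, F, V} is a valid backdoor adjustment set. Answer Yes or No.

No

Backdoor paths from Z to N (paths whose first edge points into Z):
  P1: Z <- B -> F <- W -> A <- N
  P2: Z <- W -> A <- N
Condition 1 (no descendant of Z in the set): FAILS — A, F, and V are descendants of Z.
Condition 2 (every backdoor path blocked by {A, F, V}):
  P1: open — collider(s) F, A are conditioned on (or have a conditioned descendant) and no non-collider on the path is in the set.
  P2: open — collider(s) A are conditioned on (or have a conditioned descendant) and no non-collider on the path is in the set.
{A, F, V} does not satisfy the backdoor criterion.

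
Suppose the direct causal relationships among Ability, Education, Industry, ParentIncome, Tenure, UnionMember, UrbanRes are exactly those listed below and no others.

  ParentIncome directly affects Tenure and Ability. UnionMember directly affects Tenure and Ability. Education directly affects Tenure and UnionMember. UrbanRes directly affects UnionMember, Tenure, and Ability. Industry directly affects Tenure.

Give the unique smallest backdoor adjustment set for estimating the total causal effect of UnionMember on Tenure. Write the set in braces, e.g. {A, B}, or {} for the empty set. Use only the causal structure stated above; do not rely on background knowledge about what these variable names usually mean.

{Education, UrbanRes}

Variables eligible for adjustment (non-descendants of UnionMember, excluding UnionMember and Tenure): {Education, Industry, ParentIncome, UrbanRes}.
Backdoor paths from UnionMember to Tenure:
  P1: UnionMember <- UrbanRes -> Ability <- ParentIncome -> Tenure
  P2: UnionMember <- UrbanRes -> Tenure
  P3: UnionMember <- Education -> Tenure
The empty set is not sufficient: P2 (UnionMember <- UrbanRes -> Tenure) has no collider blocking it and no conditioned non-collider, so it is open.
Try {Education, UrbanRes}:
  P1: blocked at fork node UrbanRes ∈ conditioning set.
  P2: blocked at fork node UrbanRes ∈ conditioning set.
  P3: blocked at fork node Education ∈ conditioning set.
{Education, UrbanRes} contains no descendant of UnionMember and blocks every backdoor path.
Every element of {Education, UrbanRes} is needed (dropping Education leaves P3 open; dropping UrbanRes leaves P2 open), so no proper subset is valid.
Among all size-2 subsets of the eligible variables, only {Education, UrbanRes} blocks every backdoor path, so it is the unique smallest valid adjustment set.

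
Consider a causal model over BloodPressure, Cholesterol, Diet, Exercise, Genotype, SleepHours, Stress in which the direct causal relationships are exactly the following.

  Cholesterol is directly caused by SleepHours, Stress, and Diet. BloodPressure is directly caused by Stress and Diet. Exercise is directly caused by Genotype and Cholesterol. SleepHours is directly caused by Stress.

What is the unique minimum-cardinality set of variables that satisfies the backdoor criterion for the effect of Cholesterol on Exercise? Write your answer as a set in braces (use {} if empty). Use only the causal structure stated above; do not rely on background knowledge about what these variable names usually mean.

Variables eligible for adjustment (non-descendants of Cholesterol, excluding Cholesterol and Exercise): {BloodPressure, Diet, Genotype, SleepHours, Stress}.
Backdoor paths from Cholesterol to Exercise:
  (none)
With no backdoor paths the empty set already satisfies the criterion, and it is trivially minimal.

{}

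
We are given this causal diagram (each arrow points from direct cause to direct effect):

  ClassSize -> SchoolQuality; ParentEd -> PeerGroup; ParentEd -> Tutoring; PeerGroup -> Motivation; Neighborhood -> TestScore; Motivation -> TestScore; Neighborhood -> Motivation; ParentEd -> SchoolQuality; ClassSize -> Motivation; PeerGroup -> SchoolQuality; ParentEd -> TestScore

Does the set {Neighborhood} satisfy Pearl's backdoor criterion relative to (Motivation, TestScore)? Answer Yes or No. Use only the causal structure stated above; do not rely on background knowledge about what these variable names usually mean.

No

Backdoor paths from Motivation to TestScore (paths whose first edge points into Motivation):
  P1: Motivation <- ClassSize -> SchoolQuality <- ParentEd -> TestScore
  P2: Motivation <- ClassSize -> SchoolQuality <- PeerGroup <- ParentEd -> TestScore
  P3: Motivation <- Neighborhood -> TestScore
  P4: Motivation <- PeerGroup <- ParentEd -> TestScore
  P5: Motivation <- PeerGroup -> SchoolQuality <- ParentEd -> TestScore
Condition 1 (no descendant of Motivation in the set): holds — descendants of Motivation are {TestScore}; none are in {Neighborhood}.
Condition 2 (every backdoor path blocked by {Neighborhood}):
  P1: blocked at collider SchoolQuality (neither it nor any descendant is in the conditioning set).
  P2: blocked at collider SchoolQuality (neither it nor any descendant is in the conditioning set).
  P3: blocked at fork node Neighborhood ∈ conditioning set.
  P4: open — no interior node is in the conditioning set.
  P5: blocked at collider SchoolQuality (neither it nor any descendant is in the conditioning set).
{Neighborhood} does not satisfy the backdoor criterion.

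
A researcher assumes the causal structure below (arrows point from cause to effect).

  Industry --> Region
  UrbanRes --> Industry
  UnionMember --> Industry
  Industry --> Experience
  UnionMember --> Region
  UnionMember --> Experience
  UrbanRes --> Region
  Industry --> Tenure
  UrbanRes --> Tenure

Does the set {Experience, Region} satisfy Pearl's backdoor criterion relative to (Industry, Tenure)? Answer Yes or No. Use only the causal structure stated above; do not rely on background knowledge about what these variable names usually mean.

Backdoor paths from Industry to Tenure (paths whose first edge points into Industry):
  P1: Industry <- UrbanRes -> Tenure
  P2: Industry <- UnionMember -> Region <- UrbanRes -> Tenure
Condition 1 (no descendant of Industry in the set): FAILS — Experience and Region are descendants of Industry.
Condition 2 (every backdoor path blocked by {Experience, Region}):
  P1: open — no interior node is in the conditioning set.
  P2: open — collider(s) Region are conditioned on (or have a conditioned descendant) and no non-collider on the path is in the set.
{Experience, Region} does not satisfy the backdoor criterion.

No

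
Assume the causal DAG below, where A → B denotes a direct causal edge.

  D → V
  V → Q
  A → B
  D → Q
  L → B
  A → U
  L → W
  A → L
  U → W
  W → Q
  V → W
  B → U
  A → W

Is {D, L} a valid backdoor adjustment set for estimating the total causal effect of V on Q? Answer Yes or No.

Backdoor paths from V to Q (paths whose first edge points into V):
  P1: V <- D -> Q
Condition 1 (no descendant of V in the set): holds — descendants of V are {Q, W}; none are in {D, L}.
Condition 2 (every backdoor path blocked by {D, L}):
  P1: blocked at fork node D ∈ conditioning set.
{D, L} satisfies the backdoor criterion.

Yes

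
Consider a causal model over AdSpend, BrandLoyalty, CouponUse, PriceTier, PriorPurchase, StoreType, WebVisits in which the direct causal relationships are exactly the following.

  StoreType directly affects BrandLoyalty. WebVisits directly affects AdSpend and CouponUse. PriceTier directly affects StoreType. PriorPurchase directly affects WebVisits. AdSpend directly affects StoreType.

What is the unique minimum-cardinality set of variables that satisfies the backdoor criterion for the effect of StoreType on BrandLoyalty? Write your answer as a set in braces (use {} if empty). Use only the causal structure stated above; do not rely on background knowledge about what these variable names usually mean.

{}

Variables eligible for adjustment (non-descendants of StoreType, excluding StoreType and BrandLoyalty): {AdSpend, CouponUse, PriceTier, PriorPurchase, WebVisits}.
Backdoor paths from StoreType to BrandLoyalty:
  (none)
With no backdoor paths the empty set already satisfies the criterion, and it is trivially minimal.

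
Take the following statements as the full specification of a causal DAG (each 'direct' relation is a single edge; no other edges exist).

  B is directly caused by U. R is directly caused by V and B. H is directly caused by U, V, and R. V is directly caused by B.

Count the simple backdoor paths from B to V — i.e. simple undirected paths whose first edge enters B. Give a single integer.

A backdoor path from B to V is any simple undirected path whose first edge points into B (i.e. leaves B via a parent).
Parents of B: {U}.
Enumerating:
  P1: B <- U -> H <- V
  P2: B <- U -> H <- R <- V
That exhausts the simple backdoor paths. Count: 2.

2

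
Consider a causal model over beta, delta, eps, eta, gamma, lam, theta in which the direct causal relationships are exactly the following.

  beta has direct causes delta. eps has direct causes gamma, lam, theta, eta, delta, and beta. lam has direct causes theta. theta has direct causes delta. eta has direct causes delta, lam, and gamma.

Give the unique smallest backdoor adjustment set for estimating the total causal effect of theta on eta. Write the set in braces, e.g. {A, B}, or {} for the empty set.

Variables eligible for adjustment (non-descendants of theta, excluding theta and eta): {beta, delta, gamma}.
Backdoor paths from theta to eta:
  P1: theta <- delta -> beta -> eps <- gamma -> eta
  P2: theta <- delta -> beta -> eps <- lam -> eta
  P3: theta <- delta -> beta -> eps <- eta
  P4: theta <- delta -> eta
  P5: theta <- delta -> eps <- gamma -> eta
  P6: theta <- delta -> eps <- lam -> eta
  P7: theta <- delta -> eps <- eta
The empty set is not sufficient: P4 (theta <- delta -> eta) has no collider blocking it and no conditioned non-collider, so it is open.
Try {delta}:
  P1: blocked at fork node delta ∈ conditioning set.
  P2: blocked at fork node delta ∈ conditioning set.
  P3: blocked at fork node delta ∈ conditioning set.
  P4: blocked at fork node delta ∈ conditioning set.
  P5: blocked at fork node delta ∈ conditioning set.
  P6: blocked at fork node delta ∈ conditioning set.
  P7: blocked at fork node delta ∈ conditioning set.
{delta} contains no descendant of theta and blocks every backdoor path.
No other singleton works — e.g. {beta} leaves P4 open — so {delta} is the unique smallest valid adjustment set.

{delta}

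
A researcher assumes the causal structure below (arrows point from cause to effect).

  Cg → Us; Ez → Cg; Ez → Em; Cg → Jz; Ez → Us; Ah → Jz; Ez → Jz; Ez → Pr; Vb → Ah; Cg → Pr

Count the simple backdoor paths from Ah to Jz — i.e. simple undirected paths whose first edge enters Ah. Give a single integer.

0

A backdoor path from Ah to Jz is any simple undirected path whose first edge points into Ah (i.e. leaves Ah via a parent).
Parents of Ah: {Vb}.
No simple path from any parent of Ah reaches Jz without revisiting Ah, so there are no backdoor paths.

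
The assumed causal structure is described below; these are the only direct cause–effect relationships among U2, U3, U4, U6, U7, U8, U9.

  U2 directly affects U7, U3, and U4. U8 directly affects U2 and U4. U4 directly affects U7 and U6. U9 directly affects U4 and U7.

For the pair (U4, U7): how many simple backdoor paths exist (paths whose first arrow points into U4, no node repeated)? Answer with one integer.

A backdoor path from U4 to U7 is any simple undirected path whose first edge points into U4 (i.e. leaves U4 via a parent).
Parents of U4: {U2, U8, U9}.
Enumerating:
  P1: U4 <- U8 -> U2 -> U7
  P2: U4 <- U2 -> U7
  P3: U4 <- U9 -> U7
That exhausts the simple backdoor paths. Count: 3.

3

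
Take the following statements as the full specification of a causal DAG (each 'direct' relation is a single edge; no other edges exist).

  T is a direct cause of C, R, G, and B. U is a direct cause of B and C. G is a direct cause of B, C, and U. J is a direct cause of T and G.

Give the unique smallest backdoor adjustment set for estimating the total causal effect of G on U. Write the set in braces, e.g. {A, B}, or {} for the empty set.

Variables eligible for adjustment (non-descendants of G, excluding G and U): {J, R, T}.
Backdoor paths from G to U:
  P1: G <- J -> T -> B <- U
  P2: G <- J -> T -> C <- U
  P3: G <- T -> B <- U
  P4: G <- T -> C <- U
Each backdoor path contains an unconditioned collider, so every path is already blocked with the empty conditioning set:
  P1: blocked at collider B (neither it nor any descendant is in the conditioning set).
  P2: blocked at collider C (neither it nor any descendant is in the conditioning set).
  P3: blocked at collider B (neither it nor any descendant is in the conditioning set).
  P4: blocked at collider C (neither it nor any descendant is in the conditioning set).
The empty set is therefore the unique smallest valid set.

{}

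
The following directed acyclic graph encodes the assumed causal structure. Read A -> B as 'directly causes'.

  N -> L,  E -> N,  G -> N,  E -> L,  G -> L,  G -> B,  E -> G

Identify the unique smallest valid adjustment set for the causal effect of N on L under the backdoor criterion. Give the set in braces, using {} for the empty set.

Variables eligible for adjustment (non-descendants of N, excluding N and L): {B, E, G}.
Backdoor paths from N to L:
  P1: N <- E -> G -> L
  P2: N <- E -> L
  P3: N <- G <- E -> L
  P4: N <- G -> L
The empty set is not sufficient: P1 (N <- E -> G -> L) has no collider blocking it and no conditioned non-collider, so it is open.
Try {E, G}:
  P1: blocked at fork node E ∈ conditioning set.
  P2: blocked at fork node E ∈ conditioning set.
  P3: blocked at chain node G ∈ conditioning set.
  P4: blocked at fork node G ∈ conditioning set.
{E, G} contains no descendant of N and blocks every backdoor path.
Every element of {E, G} is needed (dropping E leaves P2 open; dropping G leaves P4 open), so no proper subset is valid.
Among all size-2 subsets of the eligible variables, only {E, G} blocks every backdoor path, so it is the unique smallest valid adjustment set.

{E, G}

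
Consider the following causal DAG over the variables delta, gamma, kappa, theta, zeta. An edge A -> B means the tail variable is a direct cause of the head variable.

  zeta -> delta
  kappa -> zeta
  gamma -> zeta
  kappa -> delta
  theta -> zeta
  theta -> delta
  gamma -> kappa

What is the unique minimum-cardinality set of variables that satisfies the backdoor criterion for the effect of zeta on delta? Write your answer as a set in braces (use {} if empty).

{kappa, theta}

Variables eligible for adjustment (non-descendants of zeta, excluding zeta and delta): {gamma, kappa, theta}.
Backdoor paths from zeta to delta:
  P1: zeta <- gamma -> kappa -> delta
  P2: zeta <- kappa -> delta
  P3: zeta <- theta -> delta
The empty set is not sufficient: P1 (zeta <- gamma -> kappa -> delta) has no collider blocking it and no conditioned non-collider, so it is open.
Try {kappa, theta}:
  P1: blocked at chain node kappa ∈ conditioning set.
  P2: blocked at fork node kappa ∈ conditioning set.
  P3: blocked at fork node theta ∈ conditioning set.
{kappa, theta} contains no descendant of zeta and blocks every backdoor path.
Every element of {kappa, theta} is needed (dropping kappa leaves P1 open; dropping theta leaves P3 open), so no proper subset is valid.
Among all size-2 subsets of the eligible variables, only {kappa, theta} blocks every backdoor path, so it is the unique smallest valid adjustment set.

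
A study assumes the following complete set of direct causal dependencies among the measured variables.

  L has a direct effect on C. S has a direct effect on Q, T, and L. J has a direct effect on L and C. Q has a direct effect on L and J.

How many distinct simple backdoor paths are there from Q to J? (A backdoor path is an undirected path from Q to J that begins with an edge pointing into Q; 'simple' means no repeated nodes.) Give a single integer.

A backdoor path from Q to J is any simple undirected path whose first edge points into Q (i.e. leaves Q via a parent).
Parents of Q: {S}.
Enumerating:
  P1: Q <- S -> L <- J
  P2: Q <- S -> L -> C <- J
That exhausts the simple backdoor paths. Count: 2.

2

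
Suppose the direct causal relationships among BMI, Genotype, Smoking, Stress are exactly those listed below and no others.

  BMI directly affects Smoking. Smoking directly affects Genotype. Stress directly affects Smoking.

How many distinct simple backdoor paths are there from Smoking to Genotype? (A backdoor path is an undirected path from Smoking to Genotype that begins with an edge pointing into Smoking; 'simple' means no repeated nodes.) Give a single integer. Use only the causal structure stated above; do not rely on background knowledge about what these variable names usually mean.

0

A backdoor path from Smoking to Genotype is any simple undirected path whose first edge points into Smoking (i.e. leaves Smoking via a parent).
Parents of Smoking: {BMI, Stress}.
No simple path from any parent of Smoking reaches Genotype without revisiting Smoking, so there are no backdoor paths.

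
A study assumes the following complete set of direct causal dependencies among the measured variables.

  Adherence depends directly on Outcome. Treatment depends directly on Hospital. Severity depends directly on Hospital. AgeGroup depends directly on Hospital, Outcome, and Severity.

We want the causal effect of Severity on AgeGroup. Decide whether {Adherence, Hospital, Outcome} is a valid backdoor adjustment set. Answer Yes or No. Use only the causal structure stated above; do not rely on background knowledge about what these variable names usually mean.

Yes

Backdoor paths from Severity to AgeGroup (paths whose first edge points into Severity):
  P1: Severity <- Hospital -> AgeGroup
Condition 1 (no descendant of Severity in the set): holds — descendants of Severity are {AgeGroup}; none are in {Adherence, Hospital, Outcome}.
Condition 2 (every backdoor path blocked by {Adherence, Hospital, Outcome}):
  P1: blocked at fork node Hospital ∈ conditioning set.
{Adherence, Hospital, Outcome} satisfies the backdoor criterion.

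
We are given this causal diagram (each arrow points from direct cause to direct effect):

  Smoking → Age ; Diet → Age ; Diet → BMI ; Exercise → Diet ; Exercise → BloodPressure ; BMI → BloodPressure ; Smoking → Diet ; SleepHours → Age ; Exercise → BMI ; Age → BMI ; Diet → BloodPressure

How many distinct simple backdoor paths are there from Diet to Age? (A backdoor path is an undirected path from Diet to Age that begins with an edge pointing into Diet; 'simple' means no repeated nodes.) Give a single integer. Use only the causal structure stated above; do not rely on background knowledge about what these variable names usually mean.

A backdoor path from Diet to Age is any simple undirected path whose first edge points into Diet (i.e. leaves Diet via a parent).
Parents of Diet: {Exercise, Smoking}.
Enumerating:
  P1: Diet <- Exercise -> BMI <- Age
  P2: Diet <- Exercise -> BloodPressure <- BMI <- Age
  P3: Diet <- Smoking -> Age
That exhausts the simple backdoor paths. Count: 3.

3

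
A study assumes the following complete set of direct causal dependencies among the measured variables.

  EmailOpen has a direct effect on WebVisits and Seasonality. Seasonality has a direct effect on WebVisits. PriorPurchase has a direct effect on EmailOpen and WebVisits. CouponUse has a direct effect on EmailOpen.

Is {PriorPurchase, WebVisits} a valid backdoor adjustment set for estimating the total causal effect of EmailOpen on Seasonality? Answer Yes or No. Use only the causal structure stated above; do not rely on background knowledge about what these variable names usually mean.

No

Backdoor paths from EmailOpen to Seasonality (paths whose first edge points into EmailOpen):
  P1: EmailOpen <- PriorPurchase -> WebVisits <- Seasonality
Condition 1 (no descendant of EmailOpen in the set): FAILS — WebVisits is a descendant of EmailOpen.
Condition 2 (every backdoor path blocked by {PriorPurchase, WebVisits}):
  P1: blocked at fork node PriorPurchase ∈ conditioning set.
{PriorPurchase, WebVisits} does not satisfy the backdoor criterion.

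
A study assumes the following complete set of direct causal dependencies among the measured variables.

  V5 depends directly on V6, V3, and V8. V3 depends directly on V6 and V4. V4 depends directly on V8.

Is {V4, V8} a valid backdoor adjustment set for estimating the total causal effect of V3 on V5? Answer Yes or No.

No

Backdoor paths from V3 to V5 (paths whose first edge points into V3):
  P1: V3 <- V6 -> V5
  P2: V3 <- V4 <- V8 -> V5
Condition 1 (no descendant of V3 in the set): holds — descendants of V3 are {V5}; none are in {V4, V8}.
Condition 2 (every backdoor path blocked by {V4, V8}):
  P1: open — no interior node is in the conditioning set.
  P2: blocked at chain node V4 ∈ conditioning set.
{V4, V8} does not satisfy the backdoor criterion.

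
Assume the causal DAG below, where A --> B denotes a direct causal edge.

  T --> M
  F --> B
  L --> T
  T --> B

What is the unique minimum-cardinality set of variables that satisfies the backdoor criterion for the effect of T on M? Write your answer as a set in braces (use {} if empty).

{}

Variables eligible for adjustment (non-descendants of T, excluding T and M): {F, L}.
Backdoor paths from T to M:
  (none)
With no backdoor paths the empty set already satisfies the criterion, and it is trivially minimal.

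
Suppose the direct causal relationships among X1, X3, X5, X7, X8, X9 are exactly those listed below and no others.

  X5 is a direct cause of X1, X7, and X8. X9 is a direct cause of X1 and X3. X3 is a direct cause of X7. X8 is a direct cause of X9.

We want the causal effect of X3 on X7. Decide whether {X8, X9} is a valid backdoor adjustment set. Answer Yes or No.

Yes

Backdoor paths from X3 to X7 (paths whose first edge points into X3):
  P1: X3 <- X9 <- X8 <- X5 -> X7
  P2: X3 <- X9 -> X1 <- X5 -> X7
Condition 1 (no descendant of X3 in the set): holds — descendants of X3 are {X7}; none are in {X8, X9}.
Condition 2 (every backdoor path blocked by {X8, X9}):
  P1: blocked at chain node X9 ∈ conditioning set.
  P2: blocked at fork node X9 ∈ conditioning set.
{X8, X9} satisfies the backdoor criterion.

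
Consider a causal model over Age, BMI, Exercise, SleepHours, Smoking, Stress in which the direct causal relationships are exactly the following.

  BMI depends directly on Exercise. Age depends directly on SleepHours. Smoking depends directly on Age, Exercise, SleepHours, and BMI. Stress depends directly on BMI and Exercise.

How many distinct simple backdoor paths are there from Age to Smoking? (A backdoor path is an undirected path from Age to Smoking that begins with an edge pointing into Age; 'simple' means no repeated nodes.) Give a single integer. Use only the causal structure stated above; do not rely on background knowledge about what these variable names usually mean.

1

A backdoor path from Age to Smoking is any simple undirected path whose first edge points into Age (i.e. leaves Age via a parent).
Parents of Age: {SleepHours}.
Enumerating:
  P1: Age <- SleepHours -> Smoking
That exhausts the simple backdoor paths. Count: 1.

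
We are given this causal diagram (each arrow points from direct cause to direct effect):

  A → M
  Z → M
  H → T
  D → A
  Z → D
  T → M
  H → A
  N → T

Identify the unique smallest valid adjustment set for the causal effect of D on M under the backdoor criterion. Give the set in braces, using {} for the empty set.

Variables eligible for adjustment (non-descendants of D, excluding D and M): {H, N, T, Z}.
Backdoor paths from D to M:
  P1: D <- Z -> M
The empty set is not sufficient: P1 (D <- Z -> M) has no collider blocking it and no conditioned non-collider, so it is open.
Try {Z}:
  P1: blocked at fork node Z ∈ conditioning set.
{Z} contains no descendant of D and blocks every backdoor path.
No other singleton works — e.g. {N} leaves P1 open — so {Z} is the unique smallest valid adjustment set.

{Z}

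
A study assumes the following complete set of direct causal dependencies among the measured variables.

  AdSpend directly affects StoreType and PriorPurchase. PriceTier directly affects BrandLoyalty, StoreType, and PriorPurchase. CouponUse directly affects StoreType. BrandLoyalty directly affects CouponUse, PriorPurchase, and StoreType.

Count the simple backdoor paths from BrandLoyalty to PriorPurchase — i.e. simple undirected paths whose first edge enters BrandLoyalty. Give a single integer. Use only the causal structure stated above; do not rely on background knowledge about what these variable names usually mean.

2

A backdoor path from BrandLoyalty to PriorPurchase is any simple undirected path whose first edge points into BrandLoyalty (i.e. leaves BrandLoyalty via a parent).
Parents of BrandLoyalty: {PriceTier}.
Enumerating:
  P1: BrandLoyalty <- PriceTier -> StoreType <- AdSpend -> PriorPurchase
  P2: BrandLoyalty <- PriceTier -> PriorPurchase
That exhausts the simple backdoor paths. Count: 2.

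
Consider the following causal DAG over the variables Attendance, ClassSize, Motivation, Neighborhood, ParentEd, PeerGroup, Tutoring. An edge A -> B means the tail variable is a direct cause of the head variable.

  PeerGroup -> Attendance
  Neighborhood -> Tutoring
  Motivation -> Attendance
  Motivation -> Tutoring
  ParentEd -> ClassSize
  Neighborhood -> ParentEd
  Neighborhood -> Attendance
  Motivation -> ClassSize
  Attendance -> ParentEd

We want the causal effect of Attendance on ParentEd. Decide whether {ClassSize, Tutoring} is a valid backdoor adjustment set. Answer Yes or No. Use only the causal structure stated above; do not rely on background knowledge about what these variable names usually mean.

Backdoor paths from Attendance to ParentEd (paths whose first edge points into Attendance):
  P1: Attendance <- Neighborhood -> ParentEd
  P2: Attendance <- Neighborhood -> Tutoring <- Motivation -> ClassSize <- ParentEd
  P3: Attendance <- Motivation -> Tutoring <- Neighborhood -> ParentEd
  P4: Attendance <- Motivation -> ClassSize <- ParentEd
Condition 1 (no descendant of Attendance in the set): FAILS — ClassSize is a descendant of Attendance.
Condition 2 (every backdoor path blocked by {ClassSize, Tutoring}):
  P1: open — no interior node is in the conditioning set.
  P2: open — collider(s) Tutoring, ClassSize are conditioned on (or have a conditioned descendant) and no non-collider on the path is in the set.
  P3: open — collider(s) Tutoring are conditioned on (or have a conditioned descendant) and no non-collider on the path is in the set.
  P4: open — collider(s) ClassSize are conditioned on (or have a conditioned descendant) and no non-collider on the path is in the set.
{ClassSize, Tutoring} does not satisfy the backdoor criterion.

No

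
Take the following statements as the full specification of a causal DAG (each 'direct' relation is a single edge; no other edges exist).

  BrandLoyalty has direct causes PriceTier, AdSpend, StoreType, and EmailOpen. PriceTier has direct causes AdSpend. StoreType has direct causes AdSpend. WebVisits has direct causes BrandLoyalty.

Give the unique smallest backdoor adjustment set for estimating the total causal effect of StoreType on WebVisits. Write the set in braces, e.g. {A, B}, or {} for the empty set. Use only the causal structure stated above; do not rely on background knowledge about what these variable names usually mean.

{AdSpend}

Variables eligible for adjustment (non-descendants of StoreType, excluding StoreType and WebVisits): {AdSpend, EmailOpen, PriceTier}.
Backdoor paths from StoreType to WebVisits:
  P1: StoreType <- AdSpend -> PriceTier -> BrandLoyalty -> WebVisits
  P2: StoreType <- AdSpend -> BrandLoyalty -> WebVisits
The empty set is not sufficient: P1 (StoreType <- AdSpend -> PriceTier -> BrandLoyalty -> WebVisits) has no collider blocking it and no conditioned non-collider, so it is open.
Try {AdSpend}:
  P1: blocked at fork node AdSpend ∈ conditioning set.
  P2: blocked at fork node AdSpend ∈ conditioning set.
{AdSpend} contains no descendant of StoreType and blocks every backdoor path.
No other singleton works — e.g. {EmailOpen} leaves P1 open — so {AdSpend} is the unique smallest valid adjustment set.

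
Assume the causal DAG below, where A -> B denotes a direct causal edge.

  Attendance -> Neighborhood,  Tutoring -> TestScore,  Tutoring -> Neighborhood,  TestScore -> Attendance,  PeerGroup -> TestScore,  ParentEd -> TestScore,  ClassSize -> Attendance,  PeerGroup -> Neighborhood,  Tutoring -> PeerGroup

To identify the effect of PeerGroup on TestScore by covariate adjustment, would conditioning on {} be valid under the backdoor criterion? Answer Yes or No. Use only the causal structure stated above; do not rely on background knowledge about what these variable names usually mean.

Backdoor paths from PeerGroup to TestScore (paths whose first edge points into PeerGroup):
  P1: PeerGroup <- Tutoring -> TestScore
  P2: PeerGroup <- Tutoring -> Neighborhood <- Attendance <- TestScore
Condition 1 (no descendant of PeerGroup in the set): holds — descendants of PeerGroup are {Attendance, Neighborhood, TestScore}; none are in {}.
Condition 2 (every backdoor path blocked by {}):
  P1: open — no interior node is in the conditioning set.
  P2: blocked at collider Neighborhood (neither it nor any descendant is in the conditioning set).
{} does not satisfy the backdoor criterion.

No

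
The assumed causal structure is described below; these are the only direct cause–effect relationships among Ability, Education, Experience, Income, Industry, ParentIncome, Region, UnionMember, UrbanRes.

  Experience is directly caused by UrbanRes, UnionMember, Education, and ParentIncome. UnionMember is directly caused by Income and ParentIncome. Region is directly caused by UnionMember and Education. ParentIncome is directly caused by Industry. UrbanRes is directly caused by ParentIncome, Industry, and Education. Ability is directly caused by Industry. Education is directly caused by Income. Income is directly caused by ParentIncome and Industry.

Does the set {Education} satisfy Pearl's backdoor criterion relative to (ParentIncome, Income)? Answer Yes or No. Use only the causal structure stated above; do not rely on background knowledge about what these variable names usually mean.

No

Backdoor paths from ParentIncome to Income (paths whose first edge points into ParentIncome):
  P1: ParentIncome <- Industry -> Income
  P2: ParentIncome <- Industry -> UrbanRes <- Education <- Income
  P3: ParentIncome <- Industry -> UrbanRes <- Education -> Experience <- UnionMember <- Income
  P4: ParentIncome <- Industry -> UrbanRes <- Education -> Region <- UnionMember <- Income
  P5: ParentIncome <- Industry -> UrbanRes -> Experience <- Education <- Income
  P6: ParentIncome <- Industry -> UrbanRes -> Experience <- Education -> Region <- UnionMember <- Income
  P7: ParentIncome <- Industry -> UrbanRes -> Experience <- UnionMember <- Income
  P8: ParentIncome <- Industry -> UrbanRes -> Experience <- UnionMember -> Region <- Education <- Income
Condition 1 (no descendant of ParentIncome in the set): FAILS — Education is a descendant of ParentIncome.
Condition 2 (every backdoor path blocked by {Education}):
  P1: open — no interior node is in the conditioning set.
  P2: blocked at collider UrbanRes (neither it nor any descendant is in the conditioning set).
  P3: blocked at collider UrbanRes (neither it nor any descendant is in the conditioning set).
  P4: blocked at collider UrbanRes (neither it nor any descendant is in the conditioning set).
  P5: blocked at collider Experience (neither it nor any descendant is in the conditioning set).
  P6: blocked at collider Experience (neither it nor any descendant is in the conditioning set).
  P7: blocked at collider Experience (neither it nor any descendant is in the conditioning set).
  P8: blocked at collider Experience (neither it nor any descendant is in the conditioning set).
{Education} does not satisfy the backdoor criterion.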